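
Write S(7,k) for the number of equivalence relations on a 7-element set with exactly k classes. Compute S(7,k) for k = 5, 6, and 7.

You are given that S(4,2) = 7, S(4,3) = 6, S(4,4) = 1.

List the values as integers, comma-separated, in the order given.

@5  (5,3):6·3+7→25, (5,4):1·4+6→10, (5,5):0·5+1→1
@6  (6,4):10·4+25→65, (6,5):1·5+10→15, (6,6):0·6+1→1
@7  (7,5):15·5+65→140, (7,6):1·6+15→21, (7,7):0·7+1→1
Read S(7,5) = 140, S(7,6) = 21, S(7,7) = 1.

140, 21, 1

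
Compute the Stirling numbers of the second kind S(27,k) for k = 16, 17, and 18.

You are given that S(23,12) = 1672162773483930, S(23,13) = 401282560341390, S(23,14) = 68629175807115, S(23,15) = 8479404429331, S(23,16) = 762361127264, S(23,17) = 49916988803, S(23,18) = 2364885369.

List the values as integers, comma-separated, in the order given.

@24  (24,13):401282560341390·13+1672162773483930→6888836057922000, (24,14):68629175807115·14+401282560341390→1362091021641000, (24,15):8479404429331·15+68629175807115→195820242247080, (24,16):762361127264·16+8479404429331→20677182465555, (24,17):49916988803·17+762361127264→1610949936915, (24,18):2364885369·18+49916988803→92484925445
@25  (25,14):1362091021641000·14+6888836057922000→25958110360896000, (25,15):195820242247080·15+1362091021641000→4299394655347200, (25,16):20677182465555·16+195820242247080→526655161695960, (25,17):1610949936915·17+20677182465555→48063331393110, (25,18):92484925445·18+1610949936915→3275678594925
@26  (26,15):4299394655347200·15+25958110360896000→90449030191104000, (26,16):526655161695960·16+4299394655347200→12725877242482560, (26,17):48063331393110·17+526655161695960→1343731795378830, (26,18):3275678594925·18+48063331393110→107025546101760
@27  (27,16):12725877242482560·16+90449030191104000→294063066070824960, (27,17):1343731795378830·17+12725877242482560→35569317763922670, (27,18):107025546101760·18+1343731795378830→3270191625210510
Read S(27,16) = 294063066070824960, S(27,17) = 35569317763922670, S(27,18) = 3270191625210510.

294063066070824960, 35569317763922670, 3270191625210510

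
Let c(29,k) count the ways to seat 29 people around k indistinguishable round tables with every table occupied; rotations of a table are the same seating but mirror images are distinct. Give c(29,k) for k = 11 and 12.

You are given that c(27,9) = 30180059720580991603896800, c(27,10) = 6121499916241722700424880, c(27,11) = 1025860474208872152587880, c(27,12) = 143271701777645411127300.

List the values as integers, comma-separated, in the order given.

1142413073615783087483702480, 170857232541629621904997080

row 28: T[28][10]=27·6121499916241722700424880+30180059720580991603896800=195460557459107504515368560  T[28][11]=27·1025860474208872152587880+6121499916241722700424880=33819732719881270820297640  T[28][12]=27·143271701777645411127300+1025860474208872152587880=4894196422205298253024980
row 29: T[29][11]=28·33819732719881270820297640+195460557459107504515368560=1142413073615783087483702480  T[29][12]=28·4894196422205298253024980+33819732719881270820297640=170857232541629621904997080
Read c(29,11) = 1142413073615783087483702480, c(29,12) = 170857232541629621904997080.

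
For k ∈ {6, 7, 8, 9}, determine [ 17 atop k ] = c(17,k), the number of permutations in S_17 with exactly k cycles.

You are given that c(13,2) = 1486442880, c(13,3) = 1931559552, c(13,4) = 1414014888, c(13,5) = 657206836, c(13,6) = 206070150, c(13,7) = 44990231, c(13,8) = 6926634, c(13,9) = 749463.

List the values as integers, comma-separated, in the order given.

@14  (14,3):1931559552·13+1486442880→26596717056, (14,4):1414014888·13+1931559552→20313753096, (14,5):657206836·13+1414014888→9957703756, (14,6):206070150·13+657206836→3336118786, (14,7):44990231·13+206070150→790943153, (14,8):6926634·13+44990231→135036473, (14,9):749463·13+6926634→16669653
@15  (15,4):20313753096·14+26596717056→310989260400, (15,5):9957703756·14+20313753096→159721605680, (15,6):3336118786·14+9957703756→56663366760, (15,7):790943153·14+3336118786→14409322928, (15,8):135036473·14+790943153→2681453775, (15,9):16669653·14+135036473→368411615
@16  (16,5):159721605680·15+310989260400→2706813345600, (16,6):56663366760·15+159721605680→1009672107080, (16,7):14409322928·15+56663366760→272803210680, (16,8):2681453775·15+14409322928→54631129553, (16,9):368411615·15+2681453775→8207628000
@17  (17,6):1009672107080·16+2706813345600→18861567058880, (17,7):272803210680·16+1009672107080→5374523477960, (17,8):54631129553·16+272803210680→1146901283528, (17,9):8207628000·16+54631129553→185953177553
Read c(17,6) = 18861567058880, c(17,7) = 5374523477960, c(17,8) = 1146901283528, c(17,9) = 185953177553.

18861567058880, 5374523477960, 1146901283528, 185953177553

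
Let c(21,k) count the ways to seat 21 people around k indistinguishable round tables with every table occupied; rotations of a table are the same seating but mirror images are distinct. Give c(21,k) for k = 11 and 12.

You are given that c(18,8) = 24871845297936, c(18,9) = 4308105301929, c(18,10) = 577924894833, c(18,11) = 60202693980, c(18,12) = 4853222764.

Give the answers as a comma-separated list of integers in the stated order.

1307535010540395, 135585182899530

r19: T_19,9=18×4308105301929+24871845297936=102417740732658; T_19,10=18×577924894833+4308105301929=14710753408923; T_19,11=18×60202693980+577924894833=1661573386473; T_19,12=18×4853222764+60202693980=147560703732
r20: T_20,10=19×14710753408923+102417740732658=381922055502195; T_20,11=19×1661573386473+14710753408923=46280647751910; T_20,12=19×147560703732+1661573386473=4465226757381
r21: T_21,11=20×46280647751910+381922055502195=1307535010540395; T_21,12=20×4465226757381+46280647751910=135585182899530
Read c(21,11) = 1307535010540395, c(21,12) = 135585182899530.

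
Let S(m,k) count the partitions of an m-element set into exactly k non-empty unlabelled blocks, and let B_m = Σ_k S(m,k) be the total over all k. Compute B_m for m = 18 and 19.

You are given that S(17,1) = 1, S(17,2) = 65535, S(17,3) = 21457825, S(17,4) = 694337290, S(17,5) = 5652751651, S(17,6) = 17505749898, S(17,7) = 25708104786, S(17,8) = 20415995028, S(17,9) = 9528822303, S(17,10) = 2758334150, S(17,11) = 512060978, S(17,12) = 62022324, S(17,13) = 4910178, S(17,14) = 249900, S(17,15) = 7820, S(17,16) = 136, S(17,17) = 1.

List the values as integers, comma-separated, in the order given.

682076806159, 5832742205057

[18] T[18,1]:1*1+0=1 · T[18,2]:2*65535+1=131071 · T[18,3]:3*21457825+65535=64439010 · T[18,4]:4*694337290+21457825=2798806985 · T[18,5]:5*5652751651+694337290=28958095545 · T[18,6]:6*17505749898+5652751651=110687251039 · T[18,7]:7*25708104786+17505749898=197462483400 · T[18,8]:8*20415995028+25708104786=189036065010 · T[18,9]:9*9528822303+20415995028=106175395755 · T[18,10]:10*2758334150+9528822303=37112163803 · T[18,11]:11*512060978+2758334150=8391004908 · T[18,12]:12*62022324+512060978=1256328866 · T[18,13]:13*4910178+62022324=125854638 · T[18,14]:14*249900+4910178=8408778 · T[18,15]:15*7820+249900=367200 · T[18,16]:16*136+7820=9996 · T[18,17]:17*1+136=153 · T[18,18]:18*0+1=1
[19] T[19,1]:1*1+0=1 · T[19,2]:2*131071+1=262143 · T[19,3]:3*64439010+131071=193448101 · T[19,4]:4*2798806985+64439010=11259666950 · T[19,5]:5*28958095545+2798806985=147589284710 · T[19,6]:6*110687251039+28958095545=693081601779 · T[19,7]:7*197462483400+110687251039=1492924634839 · T[19,8]:8*189036065010+197462483400=1709751003480 · T[19,9]:9*106175395755+189036065010=1144614626805 · T[19,10]:10*37112163803+106175395755=477297033785 · T[19,11]:11*8391004908+37112163803=129413217791 · T[19,12]:12*1256328866+8391004908=23466951300 · T[19,13]:13*125854638+1256328866=2892439160 · T[19,14]:14*8408778+125854638=243577530 · T[19,15]:15*367200+8408778=13916778 · T[19,16]:16*9996+367200=527136 · T[19,17]:17*153+9996=12597 · T[19,18]:18*1+153=171 · T[19,19]:19*0+1=1
B_18 = ΣS(18,k) = 1+131071+64439010+2798806985+28958095545+110687251039+197462483400+189036065010+106175395755+37112163803+8391004908+1256328866+125854638+8408778+367200+9996+153+1 = 682076806159
B_19 = ΣS(19,k) = 1+262143+193448101+11259666950+147589284710+693081601779+1492924634839+1709751003480+1144614626805+477297033785+129413217791+23466951300+2892439160+243577530+13916778+527136+12597+171+1 = 5832742205057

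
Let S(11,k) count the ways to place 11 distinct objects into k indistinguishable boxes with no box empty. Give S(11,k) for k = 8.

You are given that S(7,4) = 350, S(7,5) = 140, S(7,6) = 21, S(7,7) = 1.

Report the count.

i=8: T(8,5)=350+5·140=1050 | T(8,6)=140+6·21=266 | T(8,7)=21+7·1=28 | T(8,8)=1+8·0=1
i=9: T(9,6)=1050+6·266=2646 | T(9,7)=266+7·28=462 | T(9,8)=28+8·1=36
i=10: T(10,7)=2646+7·462=5880 | T(10,8)=462+8·36=750
i=11: T(11,8)=5880+8·750=11880
Read S(11,8) = 11880.

11880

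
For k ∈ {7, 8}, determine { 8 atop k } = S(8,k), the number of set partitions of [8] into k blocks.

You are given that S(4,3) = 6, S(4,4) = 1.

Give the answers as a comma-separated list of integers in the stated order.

r5: T_5,4=4×1+6=10; T_5,5=5×0+1=1
r6: T_6,5=5×1+10=15; T_6,6=6×0+1=1
r7: T_7,6=6×1+15=21; T_7,7=7×0+1=1
r8: T_8,7=7×1+21=28; T_8,8=8×0+1=1
Read S(8,7) = 28, S(8,8) = 1.

28, 1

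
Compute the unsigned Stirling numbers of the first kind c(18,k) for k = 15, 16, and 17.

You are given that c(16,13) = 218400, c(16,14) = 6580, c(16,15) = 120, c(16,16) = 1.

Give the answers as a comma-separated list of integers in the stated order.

row 17: T[17][14]=16·6580+218400=323680  T[17][15]=16·120+6580=8500  T[17][16]=16·1+120=136  T[17][17]=16·0+1=1
row 18: T[18][15]=17·8500+323680=468180  T[18][16]=17·136+8500=10812  T[18][17]=17·1+136=153
Read c(18,15) = 468180, c(18,16) = 10812, c(18,17) = 153.

468180, 10812, 153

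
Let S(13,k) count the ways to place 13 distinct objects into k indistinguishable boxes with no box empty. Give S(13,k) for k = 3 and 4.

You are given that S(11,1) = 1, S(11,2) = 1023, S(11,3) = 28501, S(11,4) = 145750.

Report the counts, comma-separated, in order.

r12: T_12,2=2×1023+1=2047; T_12,3=3×28501+1023=86526; T_12,4=4×145750+28501=611501
r13: T_13,3=3×86526+2047=261625; T_13,4=4×611501+86526=2532530
Read S(13,3) = 261625, S(13,4) = 2532530.

261625, 2532530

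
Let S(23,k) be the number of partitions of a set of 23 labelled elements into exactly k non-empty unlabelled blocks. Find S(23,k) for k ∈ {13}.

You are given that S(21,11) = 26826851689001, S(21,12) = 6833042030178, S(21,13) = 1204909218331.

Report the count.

r22: T_22,12=12×6833042030178+26826851689001=108823356051137; T_22,13=13×1204909218331+6833042030178=22496861868481
r23: T_23,13=13×22496861868481+108823356051137=401282560341390
Read S(23,13) = 401282560341390.

401282560341390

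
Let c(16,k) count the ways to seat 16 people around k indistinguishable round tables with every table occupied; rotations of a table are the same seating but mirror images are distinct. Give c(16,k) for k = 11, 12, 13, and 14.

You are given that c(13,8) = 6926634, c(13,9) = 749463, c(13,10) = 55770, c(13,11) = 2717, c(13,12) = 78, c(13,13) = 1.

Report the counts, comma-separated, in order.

row 14: T[14][9]=13·749463+6926634=16669653  T[14][10]=13·55770+749463=1474473  T[14][11]=13·2717+55770=91091  T[14][12]=13·78+2717=3731  T[14][13]=13·1+78=91  T[14][14]=13·0+1=1
row 15: T[15][10]=14·1474473+16669653=37312275  T[15][11]=14·91091+1474473=2749747  T[15][12]=14·3731+91091=143325  T[15][13]=14·91+3731=5005  T[15][14]=14·1+91=105
row 16: T[16][11]=15·2749747+37312275=78558480  T[16][12]=15·143325+2749747=4899622  T[16][13]=15·5005+143325=218400  T[16][14]=15·105+5005=6580
Read c(16,11) = 78558480, c(16,12) = 4899622, c(16,13) = 218400, c(16,14) = 6580.

78558480, 4899622, 218400, 6580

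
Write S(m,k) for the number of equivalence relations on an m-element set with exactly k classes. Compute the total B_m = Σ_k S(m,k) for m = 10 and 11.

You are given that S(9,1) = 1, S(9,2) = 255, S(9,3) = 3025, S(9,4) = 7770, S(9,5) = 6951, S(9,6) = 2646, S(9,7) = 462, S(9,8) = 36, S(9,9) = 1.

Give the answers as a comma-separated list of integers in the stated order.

115975, 678570

@10  (10,1):1·1+0→1, (10,2):255·2+1→511, (10,3):3025·3+255→9330, (10,4):7770·4+3025→34105, (10,5):6951·5+7770→42525, (10,6):2646·6+6951→22827, (10,7):462·7+2646→5880, (10,8):36·8+462→750, (10,9):1·9+36→45, (10,10):0·10+1→1
@11  (11,1):1·1+0→1, (11,2):511·2+1→1023, (11,3):9330·3+511→28501, (11,4):34105·4+9330→145750, (11,5):42525·5+34105→246730, (11,6):22827·6+42525→179487, (11,7):5880·7+22827→63987, (11,8):750·8+5880→11880, (11,9):45·9+750→1155, (11,10):1·10+45→55, (11,11):0·11+1→1
B_10 = ΣS(10,k) = 1+511+9330+34105+42525+22827+5880+750+45+1 = 115975
B_11 = ΣS(11,k) = 1+1023+28501+145750+246730+179487+63987+11880+1155+55+1 = 678570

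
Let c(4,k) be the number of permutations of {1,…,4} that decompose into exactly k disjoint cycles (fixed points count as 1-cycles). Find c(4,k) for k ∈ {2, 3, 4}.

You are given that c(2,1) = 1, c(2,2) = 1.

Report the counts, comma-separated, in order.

r3: T_3,1=2×1+0=2; T_3,2=2×1+1=3; T_3,3=2×0+1=1
r4: T_4,2=3×3+2=11; T_4,3=3×1+3=6; T_4,4=3×0+1=1
Read c(4,2) = 11, c(4,3) = 6, c(4,4) = 1.

11, 6, 1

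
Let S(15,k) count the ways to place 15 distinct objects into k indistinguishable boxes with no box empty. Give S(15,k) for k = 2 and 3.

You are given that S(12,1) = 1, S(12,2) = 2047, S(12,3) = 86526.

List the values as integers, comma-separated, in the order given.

16383, 2375101

i=13: T(13,1)=0+1·1=1 | T(13,2)=1+2·2047=4095 | T(13,3)=2047+3·86526=261625
i=14: T(14,1)=0+1·1=1 | T(14,2)=1+2·4095=8191 | T(14,3)=4095+3·261625=788970
i=15: T(15,2)=1+2·8191=16383 | T(15,3)=8191+3·788970=2375101
Read S(15,2) = 16383, S(15,3) = 2375101.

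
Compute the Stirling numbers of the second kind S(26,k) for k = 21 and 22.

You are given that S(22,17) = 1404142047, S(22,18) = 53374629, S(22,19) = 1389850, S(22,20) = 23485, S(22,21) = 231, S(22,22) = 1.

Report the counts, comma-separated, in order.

9759104355, 238929405

r23: T_23,18=18×53374629+1404142047=2364885369; T_23,19=19×1389850+53374629=79781779; T_23,20=20×23485+1389850=1859550; T_23,21=21×231+23485=28336; T_23,22=22×1+231=253
r24: T_24,19=19×79781779+2364885369=3880739170; T_24,20=20×1859550+79781779=116972779; T_24,21=21×28336+1859550=2454606; T_24,22=22×253+28336=33902
r25: T_25,20=20×116972779+3880739170=6220194750; T_25,21=21×2454606+116972779=168519505; T_25,22=22×33902+2454606=3200450
r26: T_26,21=21×168519505+6220194750=9759104355; T_26,22=22×3200450+168519505=238929405
Read S(26,21) = 9759104355, S(26,22) = 238929405.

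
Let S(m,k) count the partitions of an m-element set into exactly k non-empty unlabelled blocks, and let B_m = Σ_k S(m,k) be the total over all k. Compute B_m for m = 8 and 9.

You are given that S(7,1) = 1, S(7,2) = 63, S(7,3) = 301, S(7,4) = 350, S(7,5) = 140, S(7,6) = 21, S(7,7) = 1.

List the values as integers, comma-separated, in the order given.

@8  (8,1):1·1+0→1, (8,2):63·2+1→127, (8,3):301·3+63→966, (8,4):350·4+301→1701, (8,5):140·5+350→1050, (8,6):21·6+140→266, (8,7):1·7+21→28, (8,8):0·8+1→1
@9  (9,1):1·1+0→1, (9,2):127·2+1→255, (9,3):966·3+127→3025, (9,4):1701·4+966→7770, (9,5):1050·5+1701→6951, (9,6):266·6+1050→2646, (9,7):28·7+266→462, (9,8):1·8+28→36, (9,9):0·9+1→1
B_8 = ΣS(8,k) = 1+127+966+1701+1050+266+28+1 = 4140
B_9 = ΣS(9,k) = 1+255+3025+7770+6951+2646+462+36+1 = 21147

4140, 21147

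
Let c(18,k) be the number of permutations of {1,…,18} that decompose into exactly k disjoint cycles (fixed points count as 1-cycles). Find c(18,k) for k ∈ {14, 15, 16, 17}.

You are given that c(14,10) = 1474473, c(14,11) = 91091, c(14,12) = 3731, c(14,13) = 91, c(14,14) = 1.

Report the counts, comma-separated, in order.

13896582, 468180, 10812, 153

r15: T_15,11=14×91091+1474473=2749747; T_15,12=14×3731+91091=143325; T_15,13=14×91+3731=5005; T_15,14=14×1+91=105; T_15,15=14×0+1=1
r16: T_16,12=15×143325+2749747=4899622; T_16,13=15×5005+143325=218400; T_16,14=15×105+5005=6580; T_16,15=15×1+105=120; T_16,16=15×0+1=1
r17: T_17,13=16×218400+4899622=8394022; T_17,14=16×6580+218400=323680; T_17,15=16×120+6580=8500; T_17,16=16×1+120=136; T_17,17=16×0+1=1
r18: T_18,14=17×323680+8394022=13896582; T_18,15=17×8500+323680=468180; T_18,16=17×136+8500=10812; T_18,17=17×1+136=153
Read c(18,14) = 13896582, c(18,15) = 468180, c(18,16) = 10812, c(18,17) = 153.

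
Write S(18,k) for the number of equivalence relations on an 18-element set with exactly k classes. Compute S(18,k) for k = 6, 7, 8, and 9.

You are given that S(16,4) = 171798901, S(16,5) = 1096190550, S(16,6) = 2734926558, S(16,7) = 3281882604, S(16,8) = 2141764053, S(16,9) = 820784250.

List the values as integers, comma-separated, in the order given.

110687251039, 197462483400, 189036065010, 106175395755

[17] T[17,5]:5*1096190550+171798901=5652751651 · T[17,6]:6*2734926558+1096190550=17505749898 · T[17,7]:7*3281882604+2734926558=25708104786 · T[17,8]:8*2141764053+3281882604=20415995028 · T[17,9]:9*820784250+2141764053=9528822303
[18] T[18,6]:6*17505749898+5652751651=110687251039 · T[18,7]:7*25708104786+17505749898=197462483400 · T[18,8]:8*20415995028+25708104786=189036065010 · T[18,9]:9*9528822303+20415995028=106175395755
Read S(18,6) = 110687251039, S(18,7) = 197462483400, S(18,8) = 189036065010, S(18,9) = 106175395755.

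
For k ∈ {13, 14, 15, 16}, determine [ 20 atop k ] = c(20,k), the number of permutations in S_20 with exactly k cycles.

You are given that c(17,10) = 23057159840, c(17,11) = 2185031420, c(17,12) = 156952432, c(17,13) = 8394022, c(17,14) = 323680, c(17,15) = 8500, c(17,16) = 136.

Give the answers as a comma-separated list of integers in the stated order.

@18  (18,11):2185031420·17+23057159840→60202693980, (18,12):156952432·17+2185031420→4853222764, (18,13):8394022·17+156952432→299650806, (18,14):323680·17+8394022→13896582, (18,15):8500·17+323680→468180, (18,16):136·17+8500→10812
@19  (19,12):4853222764·18+60202693980→147560703732, (19,13):299650806·18+4853222764→10246937272, (19,14):13896582·18+299650806→549789282, (19,15):468180·18+13896582→22323822, (19,16):10812·18+468180→662796
@20  (20,13):10246937272·19+147560703732→342252511900, (20,14):549789282·19+10246937272→20692933630, (20,15):22323822·19+549789282→973941900, (20,16):662796·19+22323822→34916946
Read c(20,13) = 342252511900, c(20,14) = 20692933630, c(20,15) = 973941900, c(20,16) = 34916946.

342252511900, 20692933630, 973941900, 34916946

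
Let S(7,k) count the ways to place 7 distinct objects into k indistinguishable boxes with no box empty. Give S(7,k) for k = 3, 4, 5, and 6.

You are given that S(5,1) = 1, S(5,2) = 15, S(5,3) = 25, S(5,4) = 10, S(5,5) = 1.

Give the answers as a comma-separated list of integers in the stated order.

301, 350, 140, 21

@6  (6,2):15·2+1→31, (6,3):25·3+15→90, (6,4):10·4+25→65, (6,5):1·5+10→15, (6,6):0·6+1→1
@7  (7,3):90·3+31→301, (7,4):65·4+90→350, (7,5):15·5+65→140, (7,6):1·6+15→21
Read S(7,3) = 301, S(7,4) = 350, S(7,5) = 140, S(7,6) = 21.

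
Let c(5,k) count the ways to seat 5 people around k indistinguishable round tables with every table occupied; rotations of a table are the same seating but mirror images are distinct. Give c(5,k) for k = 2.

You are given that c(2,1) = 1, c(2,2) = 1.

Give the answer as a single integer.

[3] T[3,1]:2*1+0=2 · T[3,2]:2*1+1=3
[4] T[4,1]:3*2+0=6 · T[4,2]:3*3+2=11
[5] T[5,2]:4*11+6=50
Read c(5,2) = 50.

50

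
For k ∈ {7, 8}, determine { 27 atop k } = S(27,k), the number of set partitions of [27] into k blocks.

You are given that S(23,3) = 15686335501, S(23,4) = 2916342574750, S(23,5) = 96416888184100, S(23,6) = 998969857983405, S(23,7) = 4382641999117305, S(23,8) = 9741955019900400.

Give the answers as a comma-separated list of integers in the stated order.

@24  (24,4):2916342574750·4+15686335501→11681056634501, (24,5):96416888184100·5+2916342574750→485000783495250, (24,6):998969857983405·6+96416888184100→6090236036084530, (24,7):4382641999117305·7+998969857983405→31677463851804540, (24,8):9741955019900400·8+4382641999117305→82318282158320505
@25  (25,5):485000783495250·5+11681056634501→2436684974110751, (25,6):6090236036084530·6+485000783495250→37026417000002430, (25,7):31677463851804540·7+6090236036084530→227832482998716310, (25,8):82318282158320505·8+31677463851804540→690223721118368580
@26  (26,6):37026417000002430·6+2436684974110751→224595186974125331, (26,7):227832482998716310·7+37026417000002430→1631853797991016600, (26,8):690223721118368580·8+227832482998716310→5749622251945664950
@27  (27,7):1631853797991016600·7+224595186974125331→11647571772911241531, (27,8):5749622251945664950·8+1631853797991016600→47628831813556336200
Read S(27,7) = 11647571772911241531, S(27,8) = 47628831813556336200.

11647571772911241531, 47628831813556336200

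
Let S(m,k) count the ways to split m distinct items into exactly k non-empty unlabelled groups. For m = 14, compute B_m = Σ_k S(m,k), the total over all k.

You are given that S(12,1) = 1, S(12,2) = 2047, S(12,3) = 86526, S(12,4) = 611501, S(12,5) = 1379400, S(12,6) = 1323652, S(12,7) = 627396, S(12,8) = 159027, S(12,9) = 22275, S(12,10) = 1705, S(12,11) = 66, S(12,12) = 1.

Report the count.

190899322

[13] T[13,1]:1*1+0=1 · T[13,2]:2*2047+1=4095 · T[13,3]:3*86526+2047=261625 · T[13,4]:4*611501+86526=2532530 · T[13,5]:5*1379400+611501=7508501 · T[13,6]:6*1323652+1379400=9321312 · T[13,7]:7*627396+1323652=5715424 · T[13,8]:8*159027+627396=1899612 · T[13,9]:9*22275+159027=359502 · T[13,10]:10*1705+22275=39325 · T[13,11]:11*66+1705=2431 · T[13,12]:12*1+66=78 · T[13,13]:13*0+1=1
[14] T[14,1]:1*1+0=1 · T[14,2]:2*4095+1=8191 · T[14,3]:3*261625+4095=788970 · T[14,4]:4*2532530+261625=10391745 · T[14,5]:5*7508501+2532530=40075035 · T[14,6]:6*9321312+7508501=63436373 · T[14,7]:7*5715424+9321312=49329280 · T[14,8]:8*1899612+5715424=20912320 · T[14,9]:9*359502+1899612=5135130 · T[14,10]:10*39325+359502=752752 · T[14,11]:11*2431+39325=66066 · T[14,12]:12*78+2431=3367 · T[14,13]:13*1+78=91 · T[14,14]:14*0+1=1
B_14 = ΣS(14,k) = 1+8191+788970+10391745+40075035+63436373+49329280+20912320+5135130+752752+66066+3367+91+1 = 190899322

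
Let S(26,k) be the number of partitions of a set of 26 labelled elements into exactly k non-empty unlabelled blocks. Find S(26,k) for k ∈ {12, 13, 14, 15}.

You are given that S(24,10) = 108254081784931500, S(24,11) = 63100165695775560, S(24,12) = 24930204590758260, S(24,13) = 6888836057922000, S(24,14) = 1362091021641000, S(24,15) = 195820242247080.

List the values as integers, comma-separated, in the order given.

5149507353856958820, 1850568574253550060, 477898618396288260, 90449030191104000

@25  (25,11):63100165695775560·11+108254081784931500→802355904438462660, (25,12):24930204590758260·12+63100165695775560→362262620784874680, (25,13):6888836057922000·13+24930204590758260→114485073343744260, (25,14):1362091021641000·14+6888836057922000→25958110360896000, (25,15):195820242247080·15+1362091021641000→4299394655347200
@26  (26,12):362262620784874680·12+802355904438462660→5149507353856958820, (26,13):114485073343744260·13+362262620784874680→1850568574253550060, (26,14):25958110360896000·14+114485073343744260→477898618396288260, (26,15):4299394655347200·15+25958110360896000→90449030191104000
Read S(26,12) = 5149507353856958820, S(26,13) = 1850568574253550060, S(26,14) = 477898618396288260, S(26,15) = 90449030191104000.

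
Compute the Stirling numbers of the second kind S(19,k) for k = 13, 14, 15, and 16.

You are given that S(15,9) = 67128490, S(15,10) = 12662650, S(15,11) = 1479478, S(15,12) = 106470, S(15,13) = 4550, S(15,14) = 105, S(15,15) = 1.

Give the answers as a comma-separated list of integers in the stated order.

2892439160, 243577530, 13916778, 527136

[16] T[16,10]:10*12662650+67128490=193754990 · T[16,11]:11*1479478+12662650=28936908 · T[16,12]:12*106470+1479478=2757118 · T[16,13]:13*4550+106470=165620 · T[16,14]:14*105+4550=6020 · T[16,15]:15*1+105=120 · T[16,16]:16*0+1=1
[17] T[17,11]:11*28936908+193754990=512060978 · T[17,12]:12*2757118+28936908=62022324 · T[17,13]:13*165620+2757118=4910178 · T[17,14]:14*6020+165620=249900 · T[17,15]:15*120+6020=7820 · T[17,16]:16*1+120=136
[18] T[18,12]:12*62022324+512060978=1256328866 · T[18,13]:13*4910178+62022324=125854638 · T[18,14]:14*249900+4910178=8408778 · T[18,15]:15*7820+249900=367200 · T[18,16]:16*136+7820=9996
[19] T[19,13]:13*125854638+1256328866=2892439160 · T[19,14]:14*8408778+125854638=243577530 · T[19,15]:15*367200+8408778=13916778 · T[19,16]:16*9996+367200=527136
Read S(19,13) = 2892439160, S(19,14) = 243577530, S(19,15) = 13916778, S(19,16) = 527136.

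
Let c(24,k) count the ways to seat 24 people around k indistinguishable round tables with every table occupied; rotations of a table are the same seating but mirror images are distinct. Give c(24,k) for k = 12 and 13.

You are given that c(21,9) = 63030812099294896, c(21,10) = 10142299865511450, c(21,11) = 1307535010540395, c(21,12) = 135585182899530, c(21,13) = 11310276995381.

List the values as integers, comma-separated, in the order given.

@22  (22,10):10142299865511450·21+63030812099294896→276019109275035346, (22,11):1307535010540395·21+10142299865511450→37600535086859745, (22,12):135585182899530·21+1307535010540395→4154823851430525, (22,13):11310276995381·21+135585182899530→373100999802531
@23  (23,11):37600535086859745·22+276019109275035346→1103230881185949736, (23,12):4154823851430525·22+37600535086859745→129006659818331295, (23,13):373100999802531·22+4154823851430525→12363045847086207
@24  (24,12):129006659818331295·23+1103230881185949736→4070384057007569521, (24,13):12363045847086207·23+129006659818331295→413356714301314056
Read c(24,12) = 4070384057007569521, c(24,13) = 413356714301314056.

4070384057007569521, 413356714301314056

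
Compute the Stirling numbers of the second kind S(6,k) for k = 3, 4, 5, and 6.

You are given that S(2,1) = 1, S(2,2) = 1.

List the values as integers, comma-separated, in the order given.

90, 65, 15, 1

i=3: T(3,1)=0+1·1=1 | T(3,2)=1+2·1=3 | T(3,3)=1+3·0=1
i=4: T(4,1)=0+1·1=1 | T(4,2)=1+2·3=7 | T(4,3)=3+3·1=6 | T(4,4)=1+4·0=1
i=5: T(5,2)=1+2·7=15 | T(5,3)=7+3·6=25 | T(5,4)=6+4·1=10 | T(5,5)=1+5·0=1
i=6: T(6,3)=15+3·25=90 | T(6,4)=25+4·10=65 | T(6,5)=10+5·1=15 | T(6,6)=1+6·0=1
Read S(6,3) = 90, S(6,4) = 65, S(6,5) = 15, S(6,6) = 1.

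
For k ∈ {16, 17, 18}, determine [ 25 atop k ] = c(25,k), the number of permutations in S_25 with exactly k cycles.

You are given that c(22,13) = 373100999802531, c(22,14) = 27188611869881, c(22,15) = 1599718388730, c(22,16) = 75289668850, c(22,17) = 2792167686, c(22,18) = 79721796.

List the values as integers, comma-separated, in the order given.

[23] T[23,14]:22*27188611869881+373100999802531=971250460939913 · T[23,15]:22*1599718388730+27188611869881=62382416421941 · T[23,16]:22*75289668850+1599718388730=3256091103430 · T[23,17]:22*2792167686+75289668850=136717357942 · T[23,18]:22*79721796+2792167686=4546047198
[24] T[24,15]:23*62382416421941+971250460939913=2406046038644556 · T[24,16]:23*3256091103430+62382416421941=137272511800831 · T[24,17]:23*136717357942+3256091103430=6400590336096 · T[24,18]:23*4546047198+136717357942=241276443496
[25] T[25,16]:24*137272511800831+2406046038644556=5700586321864500 · T[25,17]:24*6400590336096+137272511800831=290886679867135 · T[25,18]:24*241276443496+6400590336096=12191224980000
Read c(25,16) = 5700586321864500, c(25,17) = 290886679867135, c(25,18) = 12191224980000.

5700586321864500, 290886679867135, 12191224980000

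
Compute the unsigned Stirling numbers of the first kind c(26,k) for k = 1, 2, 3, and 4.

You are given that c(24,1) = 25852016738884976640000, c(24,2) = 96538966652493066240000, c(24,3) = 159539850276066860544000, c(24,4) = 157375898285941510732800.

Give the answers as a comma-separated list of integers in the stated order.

15511210043330985984000000, 59190128811701203599360000, 100480171548351161548800000, 102339530601744675672576000

row 25: T[25][1]=24·25852016738884976640000+0=620448401733239439360000  T[25][2]=24·96538966652493066240000+25852016738884976640000=2342787216398718566400000  T[25][3]=24·159539850276066860544000+96538966652493066240000=3925495373278097719296000  T[25][4]=24·157375898285941510732800+159539850276066860544000=3936561409138663118131200
row 26: T[26][1]=25·620448401733239439360000+0=15511210043330985984000000  T[26][2]=25·2342787216398718566400000+620448401733239439360000=59190128811701203599360000  T[26][3]=25·3925495373278097719296000+2342787216398718566400000=100480171548351161548800000  T[26][4]=25·3936561409138663118131200+3925495373278097719296000=102339530601744675672576000
Read c(26,1) = 15511210043330985984000000, c(26,2) = 59190128811701203599360000, c(26,3) = 100480171548351161548800000, c(26,4) = 102339530601744675672576000.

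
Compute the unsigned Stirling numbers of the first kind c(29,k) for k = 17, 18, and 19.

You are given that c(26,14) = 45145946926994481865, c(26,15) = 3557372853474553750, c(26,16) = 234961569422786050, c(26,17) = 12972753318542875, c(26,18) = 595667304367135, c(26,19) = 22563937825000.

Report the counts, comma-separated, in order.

1101911578045922391915, 62656135265695354110, 3031400077459516035

[27] T[27,15]:26*3557372853474553750+45145946926994481865=137637641117332879365 · T[27,16]:26*234961569422786050+3557372853474553750=9666373658466991050 · T[27,17]:26*12972753318542875+234961569422786050=572253155704900800 · T[27,18]:26*595667304367135+12972753318542875=28460103232088385 · T[27,19]:26*22563937825000+595667304367135=1182329687817135
[28] T[28,16]:27*9666373658466991050+137637641117332879365=398629729895941637715 · T[28,17]:27*572253155704900800+9666373658466991050=25117208862499312650 · T[28,18]:27*28460103232088385+572253155704900800=1340675942971287195 · T[28,19]:27*1182329687817135+28460103232088385=60383004803151030
[29] T[29,17]:28*25117208862499312650+398629729895941637715=1101911578045922391915 · T[29,18]:28*1340675942971287195+25117208862499312650=62656135265695354110 · T[29,19]:28*60383004803151030+1340675942971287195=3031400077459516035
Read c(29,17) = 1101911578045922391915, c(29,18) = 62656135265695354110, c(29,19) = 3031400077459516035.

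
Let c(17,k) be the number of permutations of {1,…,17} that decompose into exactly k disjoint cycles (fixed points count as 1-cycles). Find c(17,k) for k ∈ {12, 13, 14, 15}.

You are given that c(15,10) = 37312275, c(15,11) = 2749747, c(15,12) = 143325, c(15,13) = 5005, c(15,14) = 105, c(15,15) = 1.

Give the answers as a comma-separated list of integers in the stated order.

@16  (16,11):2749747·15+37312275→78558480, (16,12):143325·15+2749747→4899622, (16,13):5005·15+143325→218400, (16,14):105·15+5005→6580, (16,15):1·15+105→120
@17  (17,12):4899622·16+78558480→156952432, (17,13):218400·16+4899622→8394022, (17,14):6580·16+218400→323680, (17,15):120·16+6580→8500
Read c(17,12) = 156952432, c(17,13) = 8394022, c(17,14) = 323680, c(17,15) = 8500.

156952432, 8394022, 323680, 8500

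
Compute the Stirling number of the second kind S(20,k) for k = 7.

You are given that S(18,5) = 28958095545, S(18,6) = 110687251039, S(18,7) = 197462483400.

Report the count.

@19  (19,6):110687251039·6+28958095545→693081601779, (19,7):197462483400·7+110687251039→1492924634839
@20  (20,7):1492924634839·7+693081601779→11143554045652
Read S(20,7) = 11143554045652.

11143554045652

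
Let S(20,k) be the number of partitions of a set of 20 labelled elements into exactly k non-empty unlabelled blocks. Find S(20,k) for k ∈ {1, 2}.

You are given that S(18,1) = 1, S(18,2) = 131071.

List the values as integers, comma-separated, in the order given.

1, 524287

i=19: T(19,1)=0+1·1=1 | T(19,2)=1+2·131071=262143
i=20: T(20,1)=0+1·1=1 | T(20,2)=1+2·262143=524287
Read S(20,1) = 1, S(20,2) = 524287.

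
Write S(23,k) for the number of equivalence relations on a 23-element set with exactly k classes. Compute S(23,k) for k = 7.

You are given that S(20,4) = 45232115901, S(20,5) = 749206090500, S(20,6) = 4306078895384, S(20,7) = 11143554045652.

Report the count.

[21] T[21,5]:5*749206090500+45232115901=3791262568401 · T[21,6]:6*4306078895384+749206090500=26585679462804 · T[21,7]:7*11143554045652+4306078895384=82310957214948
[22] T[22,6]:6*26585679462804+3791262568401=163305339345225 · T[22,7]:7*82310957214948+26585679462804=602762379967440
[23] T[23,7]:7*602762379967440+163305339345225=4382641999117305
Read S(23,7) = 4382641999117305.

4382641999117305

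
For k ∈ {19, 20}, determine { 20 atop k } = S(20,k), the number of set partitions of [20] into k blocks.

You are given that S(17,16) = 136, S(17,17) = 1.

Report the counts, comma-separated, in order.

[18] T[18,17]:17*1+136=153 · T[18,18]:18*0+1=1
[19] T[19,18]:18*1+153=171 · T[19,19]:19*0+1=1
[20] T[20,19]:19*1+171=190 · T[20,20]:20*0+1=1
Read S(20,19) = 190, S(20,20) = 1.

190, 1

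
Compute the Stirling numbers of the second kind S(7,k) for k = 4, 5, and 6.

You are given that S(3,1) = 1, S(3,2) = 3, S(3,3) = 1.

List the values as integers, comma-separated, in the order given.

350, 140, 21

row 4: T[4][1]=1·1+0=1  T[4][2]=2·3+1=7  T[4][3]=3·1+3=6  T[4][4]=4·0+1=1
row 5: T[5][2]=2·7+1=15  T[5][3]=3·6+7=25  T[5][4]=4·1+6=10  T[5][5]=5·0+1=1
row 6: T[6][3]=3·25+15=90  T[6][4]=4·10+25=65  T[6][5]=5·1+10=15  T[6][6]=6·0+1=1
row 7: T[7][4]=4·65+90=350  T[7][5]=5·15+65=140  T[7][6]=6·1+15=21
Read S(7,4) = 350, S(7,5) = 140, S(7,6) = 21.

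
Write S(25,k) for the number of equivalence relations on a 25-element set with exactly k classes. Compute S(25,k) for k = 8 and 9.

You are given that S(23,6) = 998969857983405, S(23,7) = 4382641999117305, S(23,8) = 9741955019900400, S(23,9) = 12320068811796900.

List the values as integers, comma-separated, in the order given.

i=24: T(24,7)=998969857983405+7·4382641999117305=31677463851804540 | T(24,8)=4382641999117305+8·9741955019900400=82318282158320505 | T(24,9)=9741955019900400+9·12320068811796900=120622574326072500
i=25: T(25,8)=31677463851804540+8·82318282158320505=690223721118368580 | T(25,9)=82318282158320505+9·120622574326072500=1167921451092973005
Read S(25,8) = 690223721118368580, S(25,9) = 1167921451092973005.

690223721118368580, 1167921451092973005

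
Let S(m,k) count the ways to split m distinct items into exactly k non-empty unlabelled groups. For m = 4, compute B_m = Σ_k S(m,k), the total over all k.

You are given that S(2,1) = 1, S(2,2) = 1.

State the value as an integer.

[3] T[3,1]:1*1+0=1 · T[3,2]:2*1+1=3 · T[3,3]:3*0+1=1
[4] T[4,1]:1*1+0=1 · T[4,2]:2*3+1=7 · T[4,3]:3*1+3=6 · T[4,4]:4*0+1=1
B_4 = ΣS(4,k) = 1+7+6+1 = 15

15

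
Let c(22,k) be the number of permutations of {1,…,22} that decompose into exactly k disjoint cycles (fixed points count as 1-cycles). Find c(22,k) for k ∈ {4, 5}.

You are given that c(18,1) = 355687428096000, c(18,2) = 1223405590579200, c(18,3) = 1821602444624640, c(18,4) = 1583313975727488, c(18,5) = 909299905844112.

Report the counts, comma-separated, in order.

284093315901811468800, 181664979520697076096

row 19: T[19][1]=18·355687428096000+0=6402373705728000  T[19][2]=18·1223405590579200+355687428096000=22376988058521600  T[19][3]=18·1821602444624640+1223405590579200=34012249593822720  T[19][4]=18·1583313975727488+1821602444624640=30321254007719424  T[19][5]=18·909299905844112+1583313975727488=17950712280921504
row 20: T[20][2]=19·22376988058521600+6402373705728000=431565146817638400  T[20][3]=19·34012249593822720+22376988058521600=668609730341153280  T[20][4]=19·30321254007719424+34012249593822720=610116075740491776  T[20][5]=19·17950712280921504+30321254007719424=371384787345228000
row 21: T[21][3]=20·668609730341153280+431565146817638400=13803759753640704000  T[21][4]=20·610116075740491776+668609730341153280=12870931245150988800  T[21][5]=20·371384787345228000+610116075740491776=8037811822645051776
row 22: T[22][4]=21·12870931245150988800+13803759753640704000=284093315901811468800  T[22][5]=21·8037811822645051776+12870931245150988800=181664979520697076096
Read c(22,4) = 284093315901811468800, c(22,5) = 181664979520697076096.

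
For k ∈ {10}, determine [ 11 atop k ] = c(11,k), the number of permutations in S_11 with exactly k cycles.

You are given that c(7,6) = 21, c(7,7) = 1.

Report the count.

r8: T_8,7=7×1+21=28; T_8,8=7×0+1=1
r9: T_9,8=8×1+28=36; T_9,9=8×0+1=1
r10: T_10,9=9×1+36=45; T_10,10=9×0+1=1
r11: T_11,10=10×1+45=55
Read c(11,10) = 55.

55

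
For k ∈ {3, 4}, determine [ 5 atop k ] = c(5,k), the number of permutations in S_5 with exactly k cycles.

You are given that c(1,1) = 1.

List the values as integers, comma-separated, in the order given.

row 2: T[2][1]=1·1+0=1  T[2][2]=1·0+1=1
row 3: T[3][1]=2·1+0=2  T[3][2]=2·1+1=3  T[3][3]=2·0+1=1
row 4: T[4][2]=3·3+2=11  T[4][3]=3·1+3=6  T[4][4]=3·0+1=1
row 5: T[5][3]=4·6+11=35  T[5][4]=4·1+6=10
Read c(5,3) = 35, c(5,4) = 10.

35, 10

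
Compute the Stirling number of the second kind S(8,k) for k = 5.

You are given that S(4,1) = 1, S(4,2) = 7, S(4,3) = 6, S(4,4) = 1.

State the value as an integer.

[5] T[5,2]:2*7+1=15 · T[5,3]:3*6+7=25 · T[5,4]:4*1+6=10 · T[5,5]:5*0+1=1
[6] T[6,3]:3*25+15=90 · T[6,4]:4*10+25=65 · T[6,5]:5*1+10=15
[7] T[7,4]:4*65+90=350 · T[7,5]:5*15+65=140
[8] T[8,5]:5*140+350=1050
Read S(8,5) = 1050.

1050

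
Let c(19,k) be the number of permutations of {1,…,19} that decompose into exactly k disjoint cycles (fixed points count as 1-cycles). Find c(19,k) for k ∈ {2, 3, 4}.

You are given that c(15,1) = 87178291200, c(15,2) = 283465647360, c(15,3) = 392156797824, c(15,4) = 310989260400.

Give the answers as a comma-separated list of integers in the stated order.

@16  (16,1):87178291200·15+0→1307674368000, (16,2):283465647360·15+87178291200→4339163001600, (16,3):392156797824·15+283465647360→6165817614720, (16,4):310989260400·15+392156797824→5056995703824
@17  (17,1):1307674368000·16+0→20922789888000, (17,2):4339163001600·16+1307674368000→70734282393600, (17,3):6165817614720·16+4339163001600→102992244837120, (17,4):5056995703824·16+6165817614720→87077748875904
@18  (18,1):20922789888000·17+0→355687428096000, (18,2):70734282393600·17+20922789888000→1223405590579200, (18,3):102992244837120·17+70734282393600→1821602444624640, (18,4):87077748875904·17+102992244837120→1583313975727488
@19  (19,2):1223405590579200·18+355687428096000→22376988058521600, (19,3):1821602444624640·18+1223405590579200→34012249593822720, (19,4):1583313975727488·18+1821602444624640→30321254007719424
Read c(19,2) = 22376988058521600, c(19,3) = 34012249593822720, c(19,4) = 30321254007719424.

22376988058521600, 34012249593822720, 30321254007719424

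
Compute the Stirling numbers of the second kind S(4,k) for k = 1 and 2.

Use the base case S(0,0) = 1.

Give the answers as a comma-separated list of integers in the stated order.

1, 7

i=1: T(1,1)=1+1·0=1
i=2: T(2,1)=0+1·1=1 | T(2,2)=1+2·0=1
i=3: T(3,1)=0+1·1=1 | T(3,2)=1+2·1=3
i=4: T(4,1)=0+1·1=1 | T(4,2)=1+2·3=7
Read S(4,1) = 1, S(4,2) = 7.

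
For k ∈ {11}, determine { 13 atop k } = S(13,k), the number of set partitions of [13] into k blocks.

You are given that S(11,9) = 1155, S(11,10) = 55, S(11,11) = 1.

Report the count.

@12  (12,10):55·10+1155→1705, (12,11):1·11+55→66
@13  (13,11):66·11+1705→2431
Read S(13,11) = 2431.

2431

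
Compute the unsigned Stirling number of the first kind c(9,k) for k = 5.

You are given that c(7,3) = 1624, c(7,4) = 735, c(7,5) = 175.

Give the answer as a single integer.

i=8: T(8,4)=1624+7·735=6769 | T(8,5)=735+7·175=1960
i=9: T(9,5)=6769+8·1960=22449
Read c(9,5) = 22449.

22449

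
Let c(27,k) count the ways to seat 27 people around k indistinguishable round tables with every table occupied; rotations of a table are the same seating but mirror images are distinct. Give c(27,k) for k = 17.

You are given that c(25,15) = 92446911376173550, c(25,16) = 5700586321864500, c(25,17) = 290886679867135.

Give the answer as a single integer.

row 26: T[26][16]=25·5700586321864500+92446911376173550=234961569422786050  T[26][17]=25·290886679867135+5700586321864500=12972753318542875
row 27: T[27][17]=26·12972753318542875+234961569422786050=572253155704900800
Read c(27,17) = 572253155704900800.

572253155704900800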